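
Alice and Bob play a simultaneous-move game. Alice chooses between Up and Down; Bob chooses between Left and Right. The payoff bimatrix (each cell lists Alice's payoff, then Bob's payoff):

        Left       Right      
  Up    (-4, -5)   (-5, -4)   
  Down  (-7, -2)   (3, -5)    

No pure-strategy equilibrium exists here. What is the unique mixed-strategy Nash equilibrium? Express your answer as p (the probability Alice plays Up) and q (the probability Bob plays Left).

p = 3/4, q = 8/11

Bob's indifference between Left and Right determines Alice's mixing probability p:
  Bob's expected payoff from Left: p·(-5) + (1−p)·(-2) = -3p - 2
  Bob's expected payoff from Right: p·(-4) + (1−p)·(-5) = p - 5
  -3p - 2 = p - 5  ⇒  -4p = -3  ⇒  p = 3/4.
Alice's indifference between Up and Down determines Bob's mixing probability q:
  Alice's payoff to Up: q·(-4) + (1−q)·(-5) = q - 5
  Alice's payoff to Down: q·(-7) + (1−q)·3 = -10q + 3
  q - 5 = -10q + 3  ⇒  11q = 8  ⇒  q = 8/11.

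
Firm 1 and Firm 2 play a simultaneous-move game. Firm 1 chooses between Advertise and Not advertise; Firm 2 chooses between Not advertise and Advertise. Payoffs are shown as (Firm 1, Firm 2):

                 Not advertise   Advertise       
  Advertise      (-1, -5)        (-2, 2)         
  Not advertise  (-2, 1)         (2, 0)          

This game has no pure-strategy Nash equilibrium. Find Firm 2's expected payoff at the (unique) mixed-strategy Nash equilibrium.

1/4

For Firm 2 to be willing to mix, Firm 2 must be indifferent between Not advertise and Advertise, which pins down Firm 1's mix.
  Firm 2's expected payoff from Not advertise: p·(-5) + (1−p)·1 = -6p + 1
  Firm 2's expected payoff from Advertise: p·2 + (1−p)·0 = 2p
  -6p + 1 = 2p  ⇒  -8p = -1  ⇒  p = 1/8.
At equilibrium Firm 2 is indifferent across columns, so Firm 2's payoff equals the payoff from Not advertise: (1/8)·(-5) + (7/8)·1 = 1/4.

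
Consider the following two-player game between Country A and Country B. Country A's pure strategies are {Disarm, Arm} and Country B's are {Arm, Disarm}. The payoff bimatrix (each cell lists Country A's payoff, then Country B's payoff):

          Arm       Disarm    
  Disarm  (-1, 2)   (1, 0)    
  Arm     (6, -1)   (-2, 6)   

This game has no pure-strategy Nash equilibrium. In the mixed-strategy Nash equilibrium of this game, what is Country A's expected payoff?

Country B's mix must leave Country A indifferent between Disarm and Arm.
  Country A's expected payoff from Disarm: q·(-1) + (1−q)·1 = -2q + 1
  Country A's expected payoff from Arm: q·6 + (1−q)·(-2) = 8q - 2
  -2q + 1 = 8q - 2  ⇒  -10q = -3  ⇒  q = 3/10.
At equilibrium Country A is indifferent across rows, so Country A's payoff equals the payoff from Disarm: (3/10)·(-1) + (7/10)·1 = 2/5.

2/5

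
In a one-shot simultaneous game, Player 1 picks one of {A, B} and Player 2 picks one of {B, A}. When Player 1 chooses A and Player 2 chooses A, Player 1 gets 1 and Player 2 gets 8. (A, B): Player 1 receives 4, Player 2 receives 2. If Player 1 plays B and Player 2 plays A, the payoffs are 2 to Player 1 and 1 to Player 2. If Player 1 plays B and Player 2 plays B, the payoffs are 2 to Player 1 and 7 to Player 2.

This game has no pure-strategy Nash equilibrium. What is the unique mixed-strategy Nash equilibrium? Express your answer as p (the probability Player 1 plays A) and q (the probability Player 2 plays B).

Player 2's indifference between B and A determines Player 1's mixing probability p:
  Player 2's payoff to B: p·2 + (1−p)·7 = -5p + 7
  Player 2's payoff to A: p·8 + (1−p)·1 = 7p + 1
  -5p + 7 = 7p + 1  ⇒  -12p = -6  ⇒  p = 1/2.
Set Player 1's expected payoff from A equal to that from B:
  Player 1's payoff to A: q·4 + (1−q)·1 = 3q + 1
  Player 1's payoff to B: q·2 + (1−q)·2 = 2
  3q + 1 = 2  ⇒  3q = 1  ⇒  q = 1/3.

p = 1/2, q = 1/3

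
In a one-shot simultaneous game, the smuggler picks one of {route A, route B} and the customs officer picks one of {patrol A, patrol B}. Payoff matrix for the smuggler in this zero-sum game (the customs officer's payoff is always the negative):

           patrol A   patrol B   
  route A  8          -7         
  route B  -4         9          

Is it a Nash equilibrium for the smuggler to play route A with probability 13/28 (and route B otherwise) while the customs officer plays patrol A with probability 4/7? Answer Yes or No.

Check the customs officer's indifference given the smuggler's mix p = 13/28:
  payoff from patrol A = -11/7; payoff from patrol B = -11/7 — equal.
Check the smuggler's indifference given the customs officer's mix q = 4/7:
  payoff from route A = 11/7; payoff from route B = 11/7 — equal.
Both players are indifferent, so neither can profitably deviate.

Yes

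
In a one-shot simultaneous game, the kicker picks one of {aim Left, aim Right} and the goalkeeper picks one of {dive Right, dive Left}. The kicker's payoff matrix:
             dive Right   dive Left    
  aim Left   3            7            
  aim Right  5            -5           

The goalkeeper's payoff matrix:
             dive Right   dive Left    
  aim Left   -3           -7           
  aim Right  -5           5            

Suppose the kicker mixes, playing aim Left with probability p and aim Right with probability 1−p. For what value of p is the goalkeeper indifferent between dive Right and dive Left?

p = 5/7

The kicker's mix must leave the goalkeeper indifferent between dive Right and dive Left.
  the goalkeeper's payoff from dive Right: p·(-3) + (1−p)·(-5) = 2p - 5
  the goalkeeper's payoff from dive Left: p·(-7) + (1−p)·5 = -12p + 5
  2p - 5 = -12p + 5  ⇒  14p = 10  ⇒  p = 5/7.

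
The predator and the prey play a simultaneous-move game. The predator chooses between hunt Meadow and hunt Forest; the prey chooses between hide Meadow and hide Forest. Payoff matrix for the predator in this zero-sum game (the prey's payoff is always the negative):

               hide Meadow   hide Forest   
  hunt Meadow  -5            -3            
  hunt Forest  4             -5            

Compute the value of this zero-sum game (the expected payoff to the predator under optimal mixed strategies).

v = -37/11

The predator's indifference between hunt Meadow and hunt Forest determines the prey's mixing probability q:
  the predator's payoff from hunt Meadow: q·(-5) + (1−q)·(-3) = -2q - 3
  the predator's payoff from hunt Forest: q·4 + (1−q)·(-5) = 9q - 5
  -2q - 3 = 9q - 5  ⇒  -11q = -2  ⇒  q = 2/11.
The value is the predator's expected payoff against this mix (using hunt Meadow): (2/11)·(-5) + (9/11)·(-3) = -37/11.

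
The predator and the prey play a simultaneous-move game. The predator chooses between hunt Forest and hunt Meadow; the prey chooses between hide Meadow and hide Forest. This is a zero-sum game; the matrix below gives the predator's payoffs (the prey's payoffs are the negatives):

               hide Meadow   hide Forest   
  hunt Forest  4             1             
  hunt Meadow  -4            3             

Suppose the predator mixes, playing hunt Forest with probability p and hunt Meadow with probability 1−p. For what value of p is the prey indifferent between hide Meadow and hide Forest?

p = 7/10

In a mixed equilibrium the prey is indifferent between hide Meadow and hide Forest; this condition fixes p.
  the prey's payoff to hide Meadow: p·(-4) + (1−p)·4 = -8p + 4
  the prey's payoff to hide Forest: p·(-1) + (1−p)·(-3) = 2p - 3
  -8p + 4 = 2p - 3  ⇒  -10p = -7  ⇒  p = 7/10.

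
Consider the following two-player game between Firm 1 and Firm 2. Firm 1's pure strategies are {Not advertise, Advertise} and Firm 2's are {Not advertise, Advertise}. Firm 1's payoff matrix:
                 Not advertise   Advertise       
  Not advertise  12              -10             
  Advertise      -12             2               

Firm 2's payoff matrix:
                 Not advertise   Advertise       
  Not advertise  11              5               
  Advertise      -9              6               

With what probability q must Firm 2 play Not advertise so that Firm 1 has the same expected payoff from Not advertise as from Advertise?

q = 1/3

In a mixed equilibrium Firm 1 is indifferent between Not advertise and Advertise; this condition fixes q.
  Firm 1's payoff from Not advertise: q·12 + (1−q)·(-10) = 22q - 10
  Firm 1's payoff from Advertise: q·(-12) + (1−q)·2 = -14q + 2
  22q - 10 = -14q + 2  ⇒  36q = 12  ⇒  q = 1/3.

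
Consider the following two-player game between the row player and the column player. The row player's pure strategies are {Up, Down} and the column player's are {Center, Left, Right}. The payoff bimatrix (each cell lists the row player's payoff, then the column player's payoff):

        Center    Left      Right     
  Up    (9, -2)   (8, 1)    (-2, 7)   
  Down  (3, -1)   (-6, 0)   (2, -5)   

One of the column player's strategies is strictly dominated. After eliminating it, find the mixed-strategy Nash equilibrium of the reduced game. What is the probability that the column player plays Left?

q = 2/9

The column player's strategy Center is strictly dominated by Left: 1 > -2 and 0 > -1. Eliminate Center.
For the row player to be willing to mix, the row player must be indifferent between Up and Down, which pins down the column player's mix.
  the row player's payoff from Up: q·8 + (1−q)·(-2) = 10q - 2
  the row player's payoff from Down: q·(-6) + (1−q)·2 = -8q + 2
  10q - 2 = -8q + 2  ⇒  18q = 4  ⇒  q = 2/9.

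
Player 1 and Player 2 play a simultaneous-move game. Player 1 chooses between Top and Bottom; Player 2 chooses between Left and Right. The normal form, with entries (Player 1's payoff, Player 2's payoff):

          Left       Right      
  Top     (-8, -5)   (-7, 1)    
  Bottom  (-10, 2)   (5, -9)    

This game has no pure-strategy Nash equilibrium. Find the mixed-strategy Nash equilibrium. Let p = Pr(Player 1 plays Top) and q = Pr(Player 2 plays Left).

Player 2's indifference between Left and Right determines Player 1's mixing probability p:
  Player 2's expected payoff from Left: p·(-5) + (1−p)·2 = -7p + 2
  Player 2's expected payoff from Right: p·1 + (1−p)·(-9) = 10p - 9
  -7p + 2 = 10p - 9  ⇒  -17p = -11  ⇒  p = 11/17.
For Player 1 to be willing to mix, Player 1 must be indifferent between Top and Bottom, which pins down Player 2's mix.
  Player 1's expected payoff from Top: q·(-8) + (1−q)·(-7) = -q - 7
  Player 1's expected payoff from Bottom: q·(-10) + (1−q)·5 = -15q + 5
  -q - 7 = -15q + 5  ⇒  14q = 12  ⇒  q = 6/7.

p = 11/17, q = 6/7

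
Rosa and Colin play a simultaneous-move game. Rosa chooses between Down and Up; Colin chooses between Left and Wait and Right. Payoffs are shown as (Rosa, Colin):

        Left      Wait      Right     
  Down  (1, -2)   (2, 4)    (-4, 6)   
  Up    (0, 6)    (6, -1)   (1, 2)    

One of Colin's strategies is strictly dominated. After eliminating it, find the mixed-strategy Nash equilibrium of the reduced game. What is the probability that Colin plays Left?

q = 5/6

Colin's strategy Wait is strictly dominated by Right: 6 > 4 and 2 > -1. Eliminate Wait.
Rosa's indifference between Down and Up determines Colin's mixing probability q:
  Rosa's payoff from Down: q·1 + (1−q)·(-4) = 5q - 4
  Rosa's payoff from Up: q·0 + (1−q)·1 = -q + 1
  5q - 4 = -q + 1  ⇒  6q = 5  ⇒  q = 5/6.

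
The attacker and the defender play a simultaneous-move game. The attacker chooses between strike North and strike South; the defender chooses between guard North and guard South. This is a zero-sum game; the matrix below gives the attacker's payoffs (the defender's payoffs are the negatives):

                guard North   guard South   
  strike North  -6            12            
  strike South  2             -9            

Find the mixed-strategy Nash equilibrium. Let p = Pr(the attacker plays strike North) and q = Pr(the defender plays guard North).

p = 11/29, q = 21/29

Set the defender's expected payoff from guard North equal to that from guard South:
  the defender's expected payoff from guard North: p·6 + (1−p)·(-2) = 8p - 2
  the defender's expected payoff from guard South: p·(-12) + (1−p)·9 = -21p + 9
  8p - 2 = -21p + 9  ⇒  29p = 11  ⇒  p = 11/29.
Set the attacker's expected payoff from strike North equal to that from strike South:
  the attacker's payoff from strike North: q·(-6) + (1−q)·12 = -18q + 12
  the attacker's payoff from strike South: q·2 + (1−q)·(-9) = 11q - 9
  -18q + 12 = 11q - 9  ⇒  -29q = -21  ⇒  q = 21/29.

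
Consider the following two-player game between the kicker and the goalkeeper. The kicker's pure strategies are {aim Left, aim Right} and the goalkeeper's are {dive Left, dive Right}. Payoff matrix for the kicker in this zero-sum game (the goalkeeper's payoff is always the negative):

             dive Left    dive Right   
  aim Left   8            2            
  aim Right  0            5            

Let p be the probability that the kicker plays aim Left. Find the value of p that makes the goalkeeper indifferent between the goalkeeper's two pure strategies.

The kicker's mix must leave the goalkeeper indifferent between dive Left and dive Right.
  the goalkeeper's expected payoff from dive Left: p·(-8) + (1−p)·0 = -8p
  the goalkeeper's expected payoff from dive Right: p·(-2) + (1−p)·(-5) = 3p - 5
  -8p = 3p - 5  ⇒  -11p = -5  ⇒  p = 5/11.

p = 5/11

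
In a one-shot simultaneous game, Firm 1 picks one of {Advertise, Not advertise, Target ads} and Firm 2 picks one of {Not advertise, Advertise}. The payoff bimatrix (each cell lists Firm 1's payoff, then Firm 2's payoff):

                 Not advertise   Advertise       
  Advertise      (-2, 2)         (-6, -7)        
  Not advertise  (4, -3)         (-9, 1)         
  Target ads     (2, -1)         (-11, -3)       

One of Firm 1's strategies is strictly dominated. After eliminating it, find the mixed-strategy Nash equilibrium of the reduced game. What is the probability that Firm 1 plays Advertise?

Firm 1's strategy Target ads is strictly dominated by Not advertise: 4 > 2 and -9 > -11. Eliminate Target ads.
For Firm 2 to be willing to mix, Firm 2 must be indifferent between Not advertise and Advertise, which pins down Firm 1's mix.
  Firm 2's expected payoff from Not advertise: p·2 + (1−p)·(-3) = 5p - 3
  Firm 2's expected payoff from Advertise: p·(-7) + (1−p)·1 = -8p + 1
  5p - 3 = -8p + 1  ⇒  13p = 4  ⇒  p = 4/13.

p = 4/13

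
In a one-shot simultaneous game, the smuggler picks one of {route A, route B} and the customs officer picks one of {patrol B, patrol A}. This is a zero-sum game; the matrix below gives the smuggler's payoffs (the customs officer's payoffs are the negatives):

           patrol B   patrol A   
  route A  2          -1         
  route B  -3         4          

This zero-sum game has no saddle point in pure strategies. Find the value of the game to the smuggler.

v = 1/2

In a mixed equilibrium the smuggler is indifferent between route A and route B; this condition fixes q.
  the smuggler's payoff from route A: q·2 + (1−q)·(-1) = 3q - 1
  the smuggler's payoff from route B: q·(-3) + (1−q)·4 = -7q + 4
  3q - 1 = -7q + 4  ⇒  10q = 5  ⇒  q = 1/2.
The value is the smuggler's expected payoff against this mix (using route A): (1/2)·2 + (1/2)·(-1) = 1/2.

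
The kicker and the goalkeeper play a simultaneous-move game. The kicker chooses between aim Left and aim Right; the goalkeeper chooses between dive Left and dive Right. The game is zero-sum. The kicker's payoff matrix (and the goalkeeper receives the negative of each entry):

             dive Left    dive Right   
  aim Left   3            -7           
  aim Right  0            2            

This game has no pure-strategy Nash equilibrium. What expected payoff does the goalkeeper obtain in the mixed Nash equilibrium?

In a mixed equilibrium the goalkeeper is indifferent between dive Left and dive Right; this condition fixes p.
  the goalkeeper's payoff to dive Left: p·(-3) + (1−p)·0 = -3p
  the goalkeeper's payoff to dive Right: p·7 + (1−p)·(-2) = 9p - 2
  -3p = 9p - 2  ⇒  -12p = -2  ⇒  p = 1/6.
At equilibrium the goalkeeper is indifferent across columns, so the goalkeeper's payoff equals the payoff from dive Left: (1/6)·(-3) + (5/6)·0 = -1/2.

-1/2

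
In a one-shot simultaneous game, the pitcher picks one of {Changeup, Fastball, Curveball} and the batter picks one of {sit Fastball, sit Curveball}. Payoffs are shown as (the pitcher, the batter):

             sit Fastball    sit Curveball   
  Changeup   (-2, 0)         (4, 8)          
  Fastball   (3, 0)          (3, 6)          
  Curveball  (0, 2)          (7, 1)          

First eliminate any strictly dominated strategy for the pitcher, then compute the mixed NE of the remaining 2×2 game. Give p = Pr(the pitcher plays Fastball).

p = 1/7

The pitcher's strategy Changeup is strictly dominated by Curveball: 0 > -2 and 7 > 4. Eliminate Changeup.
The pitcher's mix must leave the batter indifferent between sit Fastball and sit Curveball.
  the batter's expected payoff from sit Fastball: p·0 + (1−p)·2 = -2p + 2
  the batter's expected payoff from sit Curveball: p·6 + (1−p)·1 = 5p + 1
  -2p + 2 = 5p + 1  ⇒  -7p = -1  ⇒  p = 1/7.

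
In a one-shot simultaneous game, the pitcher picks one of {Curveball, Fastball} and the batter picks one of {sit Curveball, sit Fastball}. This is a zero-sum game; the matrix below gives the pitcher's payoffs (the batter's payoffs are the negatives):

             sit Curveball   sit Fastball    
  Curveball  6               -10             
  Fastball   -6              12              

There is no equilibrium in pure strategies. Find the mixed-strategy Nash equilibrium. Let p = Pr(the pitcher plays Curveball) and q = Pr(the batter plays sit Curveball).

p = 9/17, q = 11/17

Set the batter's expected payoff from sit Curveball equal to that from sit Fastball:
  the batter's payoff to sit Curveball: p·(-6) + (1−p)·6 = -12p + 6
  the batter's payoff to sit Fastball: p·10 + (1−p)·(-12) = 22p - 12
  -12p + 6 = 22p - 12  ⇒  -34p = -18  ⇒  p = 9/17.
Set the pitcher's expected payoff from Curveball equal to that from Fastball:
  the pitcher's payoff to Curveball: q·6 + (1−q)·(-10) = 16q - 10
  the pitcher's payoff to Fastball: q·(-6) + (1−q)·12 = -18q + 12
  16q - 10 = -18q + 12  ⇒  34q = 22  ⇒  q = 11/17.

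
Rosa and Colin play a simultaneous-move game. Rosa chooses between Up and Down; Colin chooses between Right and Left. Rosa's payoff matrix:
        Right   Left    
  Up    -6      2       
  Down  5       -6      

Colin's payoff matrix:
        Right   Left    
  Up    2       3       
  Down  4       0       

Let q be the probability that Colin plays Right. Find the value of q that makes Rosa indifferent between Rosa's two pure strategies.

Set Rosa's expected payoff from Up equal to that from Down:
  Rosa's expected payoff from Up: q·(-6) + (1−q)·2 = -8q + 2
  Rosa's expected payoff from Down: q·5 + (1−q)·(-6) = 11q - 6
  -8q + 2 = 11q - 6  ⇒  -19q = -8  ⇒  q = 8/19.

q = 8/19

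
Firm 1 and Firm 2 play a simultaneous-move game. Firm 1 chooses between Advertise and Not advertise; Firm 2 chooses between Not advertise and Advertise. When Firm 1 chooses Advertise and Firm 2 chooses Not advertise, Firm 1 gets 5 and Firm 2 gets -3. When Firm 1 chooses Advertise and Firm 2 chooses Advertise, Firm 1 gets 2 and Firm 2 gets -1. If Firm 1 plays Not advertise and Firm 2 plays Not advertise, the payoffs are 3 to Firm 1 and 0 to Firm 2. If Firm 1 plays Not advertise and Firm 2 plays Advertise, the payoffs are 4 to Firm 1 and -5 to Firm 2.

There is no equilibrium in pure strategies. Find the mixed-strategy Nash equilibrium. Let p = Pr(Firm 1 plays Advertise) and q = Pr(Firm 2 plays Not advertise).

p = 5/7, q = 1/2

Firm 2's indifference between Not advertise and Advertise determines Firm 1's mixing probability p:
  Firm 2's payoff from Not advertise: p·(-3) + (1−p)·0 = -3p
  Firm 2's payoff from Advertise: p·(-1) + (1−p)·(-5) = 4p - 5
  -3p = 4p - 5  ⇒  -7p = -5  ⇒  p = 5/7.
Set Firm 1's expected payoff from Advertise equal to that from Not advertise:
  Firm 1's payoff from Advertise: q·5 + (1−q)·2 = 3q + 2
  Firm 1's payoff from Not advertise: q·3 + (1−q)·4 = -q + 4
  3q + 2 = -q + 4  ⇒  4q = 2  ⇒  q = 1/2.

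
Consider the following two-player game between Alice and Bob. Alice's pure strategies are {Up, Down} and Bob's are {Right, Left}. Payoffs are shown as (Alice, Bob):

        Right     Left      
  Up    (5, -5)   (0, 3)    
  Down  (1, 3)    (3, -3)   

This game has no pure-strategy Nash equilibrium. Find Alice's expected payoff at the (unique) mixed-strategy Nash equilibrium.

Bob's mix must leave Alice indifferent between Up and Down.
  Alice's expected payoff from Up: q·5 + (1−q)·0 = 5q
  Alice's expected payoff from Down: q·1 + (1−q)·3 = -2q + 3
  5q = -2q + 3  ⇒  7q = 3  ⇒  q = 3/7.
At equilibrium Alice is indifferent across rows, so Alice's payoff equals the payoff from Up: (3/7)·5 + (4/7)·0 = 15/7.

15/7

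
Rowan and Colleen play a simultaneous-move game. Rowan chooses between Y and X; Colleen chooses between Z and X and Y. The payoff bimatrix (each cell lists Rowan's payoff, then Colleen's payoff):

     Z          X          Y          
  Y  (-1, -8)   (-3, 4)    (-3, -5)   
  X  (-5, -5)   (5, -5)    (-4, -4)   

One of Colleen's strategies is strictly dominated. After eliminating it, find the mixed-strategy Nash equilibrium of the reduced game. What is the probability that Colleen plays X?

q = 1/9

Colleen's strategy Z is strictly dominated by Y: -5 > -8 and -4 > -5. Eliminate Z.
In a mixed equilibrium Rowan is indifferent between Y and X; this condition fixes q.
  Rowan's expected payoff from Y: q·(-3) + (1−q)·(-3) = -3
  Rowan's expected payoff from X: q·5 + (1−q)·(-4) = 9q - 4
  -3 = 9q - 4  ⇒  -9q = -1  ⇒  q = 1/9.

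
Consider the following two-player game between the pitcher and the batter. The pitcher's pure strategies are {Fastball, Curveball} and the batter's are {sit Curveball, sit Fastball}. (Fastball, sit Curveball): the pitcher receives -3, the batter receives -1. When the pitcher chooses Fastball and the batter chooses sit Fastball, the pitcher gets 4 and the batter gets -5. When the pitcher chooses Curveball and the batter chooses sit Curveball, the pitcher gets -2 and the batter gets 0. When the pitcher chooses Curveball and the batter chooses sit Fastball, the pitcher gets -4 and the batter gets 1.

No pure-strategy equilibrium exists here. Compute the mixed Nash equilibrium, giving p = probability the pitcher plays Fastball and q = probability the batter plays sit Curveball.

Set the batter's expected payoff from sit Curveball equal to that from sit Fastball:
  the batter's payoff to sit Curveball: p·(-1) + (1−p)·0 = -p
  the batter's payoff to sit Fastball: p·(-5) + (1−p)·1 = -6p + 1
  -p = -6p + 1  ⇒  5p = 1  ⇒  p = 1/5.
For the pitcher to be willing to mix, the pitcher must be indifferent between Fastball and Curveball, which pins down the batter's mix.
  the pitcher's payoff to Fastball: q·(-3) + (1−q)·4 = -7q + 4
  the pitcher's payoff to Curveball: q·(-2) + (1−q)·(-4) = 2q - 4
  -7q + 4 = 2q - 4  ⇒  -9q = -8  ⇒  q = 8/9.

p = 1/5, q = 8/9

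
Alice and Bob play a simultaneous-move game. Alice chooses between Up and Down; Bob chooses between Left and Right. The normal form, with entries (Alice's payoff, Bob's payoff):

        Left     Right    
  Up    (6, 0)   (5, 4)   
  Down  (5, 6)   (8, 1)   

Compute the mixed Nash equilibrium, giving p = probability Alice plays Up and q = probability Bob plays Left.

Bob's indifference between Left and Right determines Alice's mixing probability p:
  Bob's payoff to Left: p·0 + (1−p)·6 = -6p + 6
  Bob's payoff to Right: p·4 + (1−p)·1 = 3p + 1
  -6p + 6 = 3p + 1  ⇒  -9p = -5  ⇒  p = 5/9.
Bob's mix must leave Alice indifferent between Up and Down.
  Alice's payoff to Up: q·6 + (1−q)·5 = q + 5
  Alice's payoff to Down: q·5 + (1−q)·8 = -3q + 8
  q + 5 = -3q + 8  ⇒  4q = 3  ⇒  q = 3/4.

p = 5/9, q = 3/4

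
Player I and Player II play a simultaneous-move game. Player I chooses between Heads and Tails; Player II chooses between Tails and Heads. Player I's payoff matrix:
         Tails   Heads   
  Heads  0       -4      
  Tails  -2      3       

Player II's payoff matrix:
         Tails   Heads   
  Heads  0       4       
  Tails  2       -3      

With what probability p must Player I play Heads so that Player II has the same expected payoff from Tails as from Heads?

p = 5/9

In a mixed equilibrium Player II is indifferent between Tails and Heads; this condition fixes p.
  Player II's payoff to Tails: p·0 + (1−p)·2 = -2p + 2
  Player II's payoff to Heads: p·4 + (1−p)·(-3) = 7p - 3
  -2p + 2 = 7p - 3  ⇒  -9p = -5  ⇒  p = 5/9.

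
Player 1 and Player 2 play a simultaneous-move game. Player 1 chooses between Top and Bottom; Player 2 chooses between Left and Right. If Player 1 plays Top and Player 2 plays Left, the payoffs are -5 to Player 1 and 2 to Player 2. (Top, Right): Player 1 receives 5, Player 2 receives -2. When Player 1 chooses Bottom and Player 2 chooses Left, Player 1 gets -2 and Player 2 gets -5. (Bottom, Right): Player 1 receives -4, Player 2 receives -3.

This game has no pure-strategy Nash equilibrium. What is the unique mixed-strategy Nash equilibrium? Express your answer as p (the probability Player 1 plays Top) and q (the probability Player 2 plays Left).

For Player 2 to be willing to mix, Player 2 must be indifferent between Left and Right, which pins down Player 1's mix.
  Player 2's expected payoff from Left: p·2 + (1−p)·(-5) = 7p - 5
  Player 2's expected payoff from Right: p·(-2) + (1−p)·(-3) = p - 3
  7p - 5 = p - 3  ⇒  6p = 2  ⇒  p = 1/3.
In a mixed equilibrium Player 1 is indifferent between Top and Bottom; this condition fixes q.
  Player 1's expected payoff from Top: q·(-5) + (1−q)·5 = -10q + 5
  Player 1's expected payoff from Bottom: q·(-2) + (1−q)·(-4) = 2q - 4
  -10q + 5 = 2q - 4  ⇒  -12q = -9  ⇒  q = 3/4.

p = 1/3, q = 3/4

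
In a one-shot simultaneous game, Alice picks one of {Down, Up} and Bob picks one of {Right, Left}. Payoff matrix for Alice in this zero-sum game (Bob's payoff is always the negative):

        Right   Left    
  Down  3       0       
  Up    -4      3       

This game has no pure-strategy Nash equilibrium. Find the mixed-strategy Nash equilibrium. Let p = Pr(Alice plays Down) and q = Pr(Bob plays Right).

In a mixed equilibrium Bob is indifferent between Right and Left; this condition fixes p.
  Bob's payoff from Right: p·(-3) + (1−p)·4 = -7p + 4
  Bob's payoff from Left: p·0 + (1−p)·(-3) = 3p - 3
  -7p + 4 = 3p - 3  ⇒  -10p = -7  ⇒  p = 7/10.
In a mixed equilibrium Alice is indifferent between Down and Up; this condition fixes q.
  Alice's payoff to Down: q·3 + (1−q)·0 = 3q
  Alice's payoff to Up: q·(-4) + (1−q)·3 = -7q + 3
  3q = -7q + 3  ⇒  10q = 3  ⇒  q = 3/10.

p = 7/10, q = 3/10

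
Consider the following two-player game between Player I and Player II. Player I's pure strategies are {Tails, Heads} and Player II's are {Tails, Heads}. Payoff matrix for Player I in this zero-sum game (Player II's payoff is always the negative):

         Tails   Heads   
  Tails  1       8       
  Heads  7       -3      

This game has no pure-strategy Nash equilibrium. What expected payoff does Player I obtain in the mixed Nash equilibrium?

59/17

Player II's mix must leave Player I indifferent between Tails and Heads.
  Player I's payoff to Tails: q·1 + (1−q)·8 = -7q + 8
  Player I's payoff to Heads: q·7 + (1−q)·(-3) = 10q - 3
  -7q + 8 = 10q - 3  ⇒  -17q = -11  ⇒  q = 11/17.
At equilibrium Player I is indifferent across rows, so Player I's payoff equals the payoff from Tails: (11/17)·1 + (6/17)·8 = 59/17.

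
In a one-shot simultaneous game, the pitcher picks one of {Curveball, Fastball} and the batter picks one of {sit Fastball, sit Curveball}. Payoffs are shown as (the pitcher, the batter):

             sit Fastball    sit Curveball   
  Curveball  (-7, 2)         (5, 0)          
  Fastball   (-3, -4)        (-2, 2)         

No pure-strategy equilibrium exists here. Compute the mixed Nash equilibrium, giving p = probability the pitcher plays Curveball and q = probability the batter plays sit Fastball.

The pitcher's mix must leave the batter indifferent between sit Fastball and sit Curveball.
  the batter's payoff to sit Fastball: p·2 + (1−p)·(-4) = 6p - 4
  the batter's payoff to sit Curveball: p·0 + (1−p)·2 = -2p + 2
  6p - 4 = -2p + 2  ⇒  8p = 6  ⇒  p = 3/4.
The batter's mix must leave the pitcher indifferent between Curveball and Fastball.
  the pitcher's expected payoff from Curveball: q·(-7) + (1−q)·5 = -12q + 5
  the pitcher's expected payoff from Fastball: q·(-3) + (1−q)·(-2) = -q - 2
  -12q + 5 = -q - 2  ⇒  -11q = -7  ⇒  q = 7/11.

p = 3/4, q = 7/11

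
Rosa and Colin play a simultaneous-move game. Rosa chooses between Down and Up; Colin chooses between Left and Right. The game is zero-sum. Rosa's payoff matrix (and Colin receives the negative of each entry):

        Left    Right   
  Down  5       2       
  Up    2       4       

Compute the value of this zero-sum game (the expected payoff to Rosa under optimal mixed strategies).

Rosa's indifference between Down and Up determines Colin's mixing probability q:
  Rosa's payoff to Down: q·5 + (1−q)·2 = 3q + 2
  Rosa's payoff to Up: q·2 + (1−q)·4 = -2q + 4
  3q + 2 = -2q + 4  ⇒  5q = 2  ⇒  q = 2/5.
The value is Rosa's expected payoff against this mix (using Down): (2/5)·5 + (3/5)·2 = 16/5.

v = 16/5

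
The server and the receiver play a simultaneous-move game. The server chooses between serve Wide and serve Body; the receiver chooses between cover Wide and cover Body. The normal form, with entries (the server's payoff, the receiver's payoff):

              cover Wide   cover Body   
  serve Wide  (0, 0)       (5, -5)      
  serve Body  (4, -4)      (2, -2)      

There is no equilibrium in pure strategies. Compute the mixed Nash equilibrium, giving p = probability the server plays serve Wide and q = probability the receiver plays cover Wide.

p = 2/7, q = 3/7

For the receiver to be willing to mix, the receiver must be indifferent between cover Wide and cover Body, which pins down the server's mix.
  the receiver's payoff to cover Wide: p·0 + (1−p)·(-4) = 4p - 4
  the receiver's payoff to cover Body: p·(-5) + (1−p)·(-2) = -3p - 2
  4p - 4 = -3p - 2  ⇒  7p = 2  ⇒  p = 2/7.
For the server to be willing to mix, the server must be indifferent between serve Wide and serve Body, which pins down the receiver's mix.
  the server's payoff to serve Wide: q·0 + (1−q)·5 = -5q + 5
  the server's payoff to serve Body: q·4 + (1−q)·2 = 2q + 2
  -5q + 5 = 2q + 2  ⇒  -7q = -3  ⇒  q = 3/7.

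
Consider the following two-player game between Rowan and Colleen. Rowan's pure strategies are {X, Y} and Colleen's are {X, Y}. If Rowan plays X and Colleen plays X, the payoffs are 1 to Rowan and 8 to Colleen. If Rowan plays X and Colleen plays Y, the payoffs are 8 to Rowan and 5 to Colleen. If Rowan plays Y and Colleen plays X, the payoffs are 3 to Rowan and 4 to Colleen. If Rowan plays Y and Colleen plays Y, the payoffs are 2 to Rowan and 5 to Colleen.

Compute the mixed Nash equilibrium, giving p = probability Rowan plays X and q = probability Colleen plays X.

In a mixed equilibrium Colleen is indifferent between X and Y; this condition fixes p.
  Colleen's expected payoff from X: p·8 + (1−p)·4 = 4p + 4
  Colleen's expected payoff from Y: p·5 + (1−p)·5 = 5
  4p + 4 = 5  ⇒  4p = 1  ⇒  p = 1/4.
In a mixed equilibrium Rowan is indifferent between X and Y; this condition fixes q.
  Rowan's expected payoff from X: q·1 + (1−q)·8 = -7q + 8
  Rowan's expected payoff from Y: q·3 + (1−q)·2 = q + 2
  -7q + 8 = q + 2  ⇒  -8q = -6  ⇒  q = 3/4.

p = 1/4, q = 3/4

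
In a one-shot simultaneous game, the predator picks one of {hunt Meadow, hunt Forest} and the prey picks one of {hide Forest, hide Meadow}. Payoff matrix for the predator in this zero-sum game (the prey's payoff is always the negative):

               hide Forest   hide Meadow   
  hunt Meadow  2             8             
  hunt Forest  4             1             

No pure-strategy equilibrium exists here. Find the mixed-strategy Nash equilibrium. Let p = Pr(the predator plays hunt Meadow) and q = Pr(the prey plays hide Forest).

For the prey to be willing to mix, the prey must be indifferent between hide Forest and hide Meadow, which pins down the predator's mix.
  the prey's payoff from hide Forest: p·(-2) + (1−p)·(-4) = 2p - 4
  the prey's payoff from hide Meadow: p·(-8) + (1−p)·(-1) = -7p - 1
  2p - 4 = -7p - 1  ⇒  9p = 3  ⇒  p = 1/3.
The predator's indifference between hunt Meadow and hunt Forest determines the prey's mixing probability q:
  the predator's payoff to hunt Meadow: q·2 + (1−q)·8 = -6q + 8
  the predator's payoff to hunt Forest: q·4 + (1−q)·1 = 3q + 1
  -6q + 8 = 3q + 1  ⇒  -9q = -7  ⇒  q = 7/9.

p = 1/3, q = 7/9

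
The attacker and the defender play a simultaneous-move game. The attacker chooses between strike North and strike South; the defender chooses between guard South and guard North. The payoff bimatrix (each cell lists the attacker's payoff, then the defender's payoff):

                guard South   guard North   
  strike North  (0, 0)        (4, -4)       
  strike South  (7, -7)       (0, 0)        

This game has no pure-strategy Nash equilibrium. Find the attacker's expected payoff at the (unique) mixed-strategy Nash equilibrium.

28/11

Set the attacker's expected payoff from strike North equal to that from strike South:
  the attacker's payoff from strike North: q·0 + (1−q)·4 = -4q + 4
  the attacker's payoff from strike South: q·7 + (1−q)·0 = 7q
  -4q + 4 = 7q  ⇒  -11q = -4  ⇒  q = 4/11.
At equilibrium the attacker is indifferent across rows, so the attacker's payoff equals the payoff from strike North: (4/11)·0 + (7/11)·4 = 28/11.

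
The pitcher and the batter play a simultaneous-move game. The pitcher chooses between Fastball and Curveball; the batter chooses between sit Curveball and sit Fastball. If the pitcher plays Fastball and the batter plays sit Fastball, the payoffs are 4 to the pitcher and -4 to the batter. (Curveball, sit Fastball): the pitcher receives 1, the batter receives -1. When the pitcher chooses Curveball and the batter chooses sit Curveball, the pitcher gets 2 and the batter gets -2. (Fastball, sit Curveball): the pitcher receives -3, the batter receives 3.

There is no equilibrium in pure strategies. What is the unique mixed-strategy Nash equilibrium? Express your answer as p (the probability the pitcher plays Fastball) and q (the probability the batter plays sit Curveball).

p = 1/8, q = 3/8

The pitcher's mix must leave the batter indifferent between sit Curveball and sit Fastball.
  the batter's payoff from sit Curveball: p·3 + (1−p)·(-2) = 5p - 2
  the batter's payoff from sit Fastball: p·(-4) + (1−p)·(-1) = -3p - 1
  5p - 2 = -3p - 1  ⇒  8p = 1  ⇒  p = 1/8.
In a mixed equilibrium the pitcher is indifferent between Fastball and Curveball; this condition fixes q.
  the pitcher's expected payoff from Fastball: q·(-3) + (1−q)·4 = -7q + 4
  the pitcher's expected payoff from Curveball: q·2 + (1−q)·1 = q + 1
  -7q + 4 = q + 1  ⇒  -8q = -3  ⇒  q = 3/8.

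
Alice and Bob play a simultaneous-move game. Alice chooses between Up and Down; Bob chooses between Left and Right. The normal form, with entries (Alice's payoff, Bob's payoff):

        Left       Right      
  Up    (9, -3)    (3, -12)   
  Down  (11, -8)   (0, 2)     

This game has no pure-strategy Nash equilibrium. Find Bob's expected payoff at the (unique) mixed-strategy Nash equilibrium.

-102/19

Set Bob's expected payoff from Left equal to that from Right:
  Bob's expected payoff from Left: p·(-3) + (1−p)·(-8) = 5p - 8
  Bob's expected payoff from Right: p·(-12) + (1−p)·2 = -14p + 2
  5p - 8 = -14p + 2  ⇒  19p = 10  ⇒  p = 10/19.
At equilibrium Bob is indifferent across columns, so Bob's payoff equals the payoff from Left: (10/19)·(-3) + (9/19)·(-8) = -102/19.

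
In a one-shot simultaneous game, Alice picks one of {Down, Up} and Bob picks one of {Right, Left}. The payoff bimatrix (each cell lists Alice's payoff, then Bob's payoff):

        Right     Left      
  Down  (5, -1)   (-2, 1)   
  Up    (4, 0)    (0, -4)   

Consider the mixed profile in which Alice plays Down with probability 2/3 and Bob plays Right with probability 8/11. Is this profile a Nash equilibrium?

Given Bob's mix q = 8/11, Alice's payoff from Down is 34/11 but from Up is 32/11. Alice strictly prefers Down, so Alice would not mix.
So the proposed profile is not a Nash equilibrium.

No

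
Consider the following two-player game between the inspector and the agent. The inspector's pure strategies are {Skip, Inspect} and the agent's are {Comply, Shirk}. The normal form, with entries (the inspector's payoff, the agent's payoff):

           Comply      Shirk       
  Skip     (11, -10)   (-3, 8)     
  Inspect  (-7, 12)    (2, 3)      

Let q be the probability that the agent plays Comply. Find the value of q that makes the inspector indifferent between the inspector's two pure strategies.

q = 5/23

For the inspector to be willing to mix, the inspector must be indifferent between Skip and Inspect, which pins down the agent's mix.
  the inspector's payoff to Skip: q·11 + (1−q)·(-3) = 14q - 3
  the inspector's payoff to Inspect: q·(-7) + (1−q)·2 = -9q + 2
  14q - 3 = -9q + 2  ⇒  23q = 5  ⇒  q = 5/23.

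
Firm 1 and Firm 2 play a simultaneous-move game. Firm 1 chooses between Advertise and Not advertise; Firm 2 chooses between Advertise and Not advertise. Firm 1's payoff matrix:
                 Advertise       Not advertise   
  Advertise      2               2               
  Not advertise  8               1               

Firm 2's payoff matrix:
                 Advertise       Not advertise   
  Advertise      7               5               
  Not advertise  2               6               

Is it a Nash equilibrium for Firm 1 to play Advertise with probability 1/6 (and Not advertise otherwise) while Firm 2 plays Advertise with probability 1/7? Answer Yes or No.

No

Given Firm 1's mix p = 1/6, Firm 2's payoff from Advertise is 17/6 but from Not advertise is 35/6. Firm 2 strictly prefers Not advertise, so Firm 2 would not mix.
So the proposed profile is not a Nash equilibrium.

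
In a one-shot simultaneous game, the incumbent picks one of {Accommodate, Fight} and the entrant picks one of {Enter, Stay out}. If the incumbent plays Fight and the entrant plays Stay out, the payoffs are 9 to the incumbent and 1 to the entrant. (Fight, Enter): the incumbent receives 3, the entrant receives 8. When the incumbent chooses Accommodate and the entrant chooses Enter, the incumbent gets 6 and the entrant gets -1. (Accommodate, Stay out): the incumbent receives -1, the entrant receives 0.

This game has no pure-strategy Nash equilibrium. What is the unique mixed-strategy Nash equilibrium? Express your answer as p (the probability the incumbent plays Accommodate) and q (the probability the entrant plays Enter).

p = 7/8, q = 10/13

For the entrant to be willing to mix, the entrant must be indifferent between Enter and Stay out, which pins down the incumbent's mix.
  the entrant's expected payoff from Enter: p·(-1) + (1−p)·8 = -9p + 8
  the entrant's expected payoff from Stay out: p·0 + (1−p)·1 = -p + 1
  -9p + 8 = -p + 1  ⇒  -8p = -7  ⇒  p = 7/8.
The entrant's mix must leave the incumbent indifferent between Accommodate and Fight.
  the incumbent's payoff from Accommodate: q·6 + (1−q)·(-1) = 7q - 1
  the incumbent's payoff from Fight: q·3 + (1−q)·9 = -6q + 9
  7q - 1 = -6q + 9  ⇒  13q = 10  ⇒  q = 10/13.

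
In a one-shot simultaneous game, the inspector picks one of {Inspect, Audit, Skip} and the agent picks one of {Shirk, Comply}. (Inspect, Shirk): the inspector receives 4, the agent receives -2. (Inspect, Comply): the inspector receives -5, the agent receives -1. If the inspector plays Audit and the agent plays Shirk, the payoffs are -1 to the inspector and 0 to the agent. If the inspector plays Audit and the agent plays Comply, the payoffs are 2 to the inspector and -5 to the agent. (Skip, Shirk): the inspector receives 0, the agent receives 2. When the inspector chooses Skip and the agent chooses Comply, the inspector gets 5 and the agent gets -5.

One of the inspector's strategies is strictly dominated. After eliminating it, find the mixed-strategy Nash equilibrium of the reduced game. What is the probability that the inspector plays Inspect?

p = 7/8

The inspector's strategy Audit is strictly dominated by Skip: 0 > -1 and 5 > 2. Eliminate Audit.
Set the agent's expected payoff from Shirk equal to that from Comply:
  the agent's payoff to Shirk: p·(-2) + (1−p)·2 = -4p + 2
  the agent's payoff to Comply: p·(-1) + (1−p)·(-5) = 4p - 5
  -4p + 2 = 4p - 5  ⇒  -8p = -7  ⇒  p = 7/8.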